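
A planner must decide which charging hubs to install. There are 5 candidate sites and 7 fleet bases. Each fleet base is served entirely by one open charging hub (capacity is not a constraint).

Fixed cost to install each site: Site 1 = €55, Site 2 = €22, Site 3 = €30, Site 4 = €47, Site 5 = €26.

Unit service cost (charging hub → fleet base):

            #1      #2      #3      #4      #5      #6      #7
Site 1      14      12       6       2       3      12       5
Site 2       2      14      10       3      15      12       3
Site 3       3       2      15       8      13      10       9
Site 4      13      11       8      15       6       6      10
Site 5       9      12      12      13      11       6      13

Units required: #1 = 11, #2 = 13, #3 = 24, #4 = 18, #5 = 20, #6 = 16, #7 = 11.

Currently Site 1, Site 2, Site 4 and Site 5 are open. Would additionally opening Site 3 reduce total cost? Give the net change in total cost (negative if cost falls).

Current service cost with {Site 1, Site 2, Site 4, Site 5}: 534.
Adding Site 3: each fleet base re-picks its cheapest; new service cost 417, saving 117.
Extra fixed cost: 30. Net change = 30 − 117 = -87.
(Totals: 684 → 597.)

Yes — net change −87 (cost falls by 87).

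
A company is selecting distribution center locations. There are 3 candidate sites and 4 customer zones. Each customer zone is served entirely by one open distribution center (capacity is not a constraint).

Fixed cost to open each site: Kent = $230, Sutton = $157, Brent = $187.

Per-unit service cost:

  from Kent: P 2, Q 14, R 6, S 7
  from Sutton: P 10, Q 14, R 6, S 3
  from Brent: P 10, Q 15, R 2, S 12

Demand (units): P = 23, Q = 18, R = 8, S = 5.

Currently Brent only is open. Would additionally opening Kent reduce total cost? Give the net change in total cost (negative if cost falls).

No — net change +3 (cost rises by 3).

Current service cost with {Brent}: 576.
Adding Kent: each customer zone re-picks its cheapest; new service cost 349, saving 227.
Extra fixed cost: 230. Net change = 230 − 227 = 3.
(Totals: 763 → 766.)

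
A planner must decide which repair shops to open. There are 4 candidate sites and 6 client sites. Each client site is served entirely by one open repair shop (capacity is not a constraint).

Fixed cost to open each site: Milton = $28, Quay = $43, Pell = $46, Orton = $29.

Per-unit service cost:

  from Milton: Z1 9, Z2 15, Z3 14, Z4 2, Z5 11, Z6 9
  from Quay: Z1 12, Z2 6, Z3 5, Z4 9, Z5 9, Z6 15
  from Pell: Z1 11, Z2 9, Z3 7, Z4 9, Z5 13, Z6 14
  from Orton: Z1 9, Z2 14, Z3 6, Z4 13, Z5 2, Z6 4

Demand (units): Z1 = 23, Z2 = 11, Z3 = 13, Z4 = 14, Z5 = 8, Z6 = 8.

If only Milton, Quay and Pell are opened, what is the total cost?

Each client site is assigned to its cheapest site among the open ones.
{Milton, Quay, Pell}: Z1→Milton 9·23=207, Z2→Quay 6·11=66, Z3→Quay 5·13=65, Z4→Milton 2·14=28, Z5→Quay 9·8=72, Z6→Milton 9·8=72. Service 510; fixed 117; total 627.

Total cost: 627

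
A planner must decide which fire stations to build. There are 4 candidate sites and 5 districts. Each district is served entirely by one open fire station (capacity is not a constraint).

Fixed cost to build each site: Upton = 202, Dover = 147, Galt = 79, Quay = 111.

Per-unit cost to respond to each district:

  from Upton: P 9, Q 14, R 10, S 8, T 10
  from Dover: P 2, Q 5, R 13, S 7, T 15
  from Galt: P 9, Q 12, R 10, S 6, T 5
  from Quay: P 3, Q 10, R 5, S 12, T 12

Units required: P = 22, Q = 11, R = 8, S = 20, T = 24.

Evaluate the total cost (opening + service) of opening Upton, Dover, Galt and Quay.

Total cost: 918

Each district is assigned to its cheapest site among the open ones.
{Upton, Dover, Galt, Quay}: P→Dover 2·22=44, Q→Dover 5·11=55, R→Quay 5·8=40, S→Galt 6·20=120, T→Galt 5·24=120. Service 379; fixed 539; total 918.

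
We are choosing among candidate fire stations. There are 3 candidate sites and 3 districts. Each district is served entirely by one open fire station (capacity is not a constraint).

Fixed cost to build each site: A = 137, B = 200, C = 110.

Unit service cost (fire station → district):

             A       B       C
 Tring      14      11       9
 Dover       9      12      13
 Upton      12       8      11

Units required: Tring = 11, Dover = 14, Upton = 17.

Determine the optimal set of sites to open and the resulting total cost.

Open C only; minimum total cost 578.

For any fixed open set, each district goes to its cheapest open site; total = fixed + service.
{C}: Tring→C 9·11=99, Dover→C 13·14=182, Upton→C 11·17=187. Service 468; fixed 110; total 578.
{A}: service 484 + fixed 137 = 621
{B}: Tring→B 11·11=121, Dover→B 12·14=168, Upton→B 8·17=136. Service 425; fixed 200; total 625.
{A, B, C}: service 361 + fixed 447 = 808
No other subset beats 578.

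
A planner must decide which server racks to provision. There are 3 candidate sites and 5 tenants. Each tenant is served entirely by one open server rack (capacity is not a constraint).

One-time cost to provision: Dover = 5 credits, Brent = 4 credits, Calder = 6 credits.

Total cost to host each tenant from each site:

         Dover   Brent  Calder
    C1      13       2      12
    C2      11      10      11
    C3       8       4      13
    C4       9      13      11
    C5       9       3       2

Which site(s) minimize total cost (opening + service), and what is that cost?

For any fixed open set, each tenant goes to its cheapest open site; total = fixed + service.
{Brent}: C1→Brent 2, C2→Brent 10, C3→Brent 4, C4→Brent 13, C5→Brent 3. Service 32; fixed 4; total 36.
{Dover, Brent}: service 28 + fixed 9 = 37
{Brent, Calder}: service 29 + fixed 10 = 39
{Dover, Brent, Calder}: service 27 + fixed 15 = 42
(All 7 nonempty subsets were checked; Brent only is lowest.)

Open Brent only; minimum total cost 36.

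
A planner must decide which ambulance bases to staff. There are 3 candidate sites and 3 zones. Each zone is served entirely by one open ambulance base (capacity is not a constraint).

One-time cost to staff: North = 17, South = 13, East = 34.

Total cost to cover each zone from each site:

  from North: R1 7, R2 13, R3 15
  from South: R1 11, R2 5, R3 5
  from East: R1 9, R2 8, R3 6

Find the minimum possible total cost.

For any fixed open set, each zone goes to its cheapest open site; total = fixed + service.
{South}: R1→South 11, R2→South 5, R3→South 5. Service 21; fixed 13; total 34.
{North, South}: R1→North 7, R2→South 5, R3→South 5. Service 17; fixed 30; total 47.
{North}: service 35 + fixed 17 = 52
{North, South, East}: service 17 + fixed 64 = 81
No other subset beats 34.

Minimum total cost: 34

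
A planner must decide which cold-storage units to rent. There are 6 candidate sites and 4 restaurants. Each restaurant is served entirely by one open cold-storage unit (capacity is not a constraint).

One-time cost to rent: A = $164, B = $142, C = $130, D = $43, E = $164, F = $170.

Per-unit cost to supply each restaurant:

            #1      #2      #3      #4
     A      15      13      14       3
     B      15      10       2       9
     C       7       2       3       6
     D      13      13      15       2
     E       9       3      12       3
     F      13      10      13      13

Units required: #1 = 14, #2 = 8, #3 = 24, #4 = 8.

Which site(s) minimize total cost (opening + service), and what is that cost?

Open C only; minimum total cost 364.

For any fixed open set, each restaurant goes to its cheapest open site; total = fixed + service.
{C}: #1→C 7·14=98, #2→C 2·8=16, #3→C 3·24=72, #4→C 6·8=48. Service 234; fixed 130; total 364.
{C, D}: service 202 + fixed 173 = 375
{B, C}: #1→C 7·14=98, #2→C 2·8=16, #3→B 2·24=48, #4→C 6·8=48. Service 210; fixed 272; total 482.
{A, B, C, D, E, F}: #1→C 7·14=98, #2→C 2·8=16, #3→B 2·24=48, #4→D 2·8=16. Service 178; fixed 813; total 991.
No other subset beats 364.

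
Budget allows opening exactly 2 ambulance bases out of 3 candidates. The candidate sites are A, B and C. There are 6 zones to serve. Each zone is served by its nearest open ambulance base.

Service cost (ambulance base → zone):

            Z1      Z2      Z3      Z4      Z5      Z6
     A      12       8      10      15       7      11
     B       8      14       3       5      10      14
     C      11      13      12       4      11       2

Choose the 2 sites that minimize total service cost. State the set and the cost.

With exactly 2 open, each zone uses its cheapest among the chosen.
{B, C}: Z1→B 8, Z2→C 13, Z3→B 3, Z4→C 4, Z5→B 10, Z6→C 2. Service cost 40.
{A, B}: service cost 42
{A, C}: service cost 42
Among all 3 size-2 choices, {B, C} is lowest.

Choose B and C; total service cost 40.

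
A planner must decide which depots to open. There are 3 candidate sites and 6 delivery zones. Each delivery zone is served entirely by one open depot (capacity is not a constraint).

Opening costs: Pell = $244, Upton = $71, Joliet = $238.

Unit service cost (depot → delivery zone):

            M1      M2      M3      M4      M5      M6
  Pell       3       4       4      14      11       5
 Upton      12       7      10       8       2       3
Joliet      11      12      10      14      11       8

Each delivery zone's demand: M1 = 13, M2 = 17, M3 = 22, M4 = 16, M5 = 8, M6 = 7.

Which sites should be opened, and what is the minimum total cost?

For any fixed open set, each delivery zone goes to its cheapest open site; total = fixed + service.
{Pell, Upton}: M1→Pell 3·13=39, M2→Pell 4·17=68, M3→Pell 4·22=88, M4→Upton 8·16=128, M5→Upton 2·8=16, M6→Upton 3·7=21. Service 360; fixed 315; total 675.
{Upton}: M1→Upton 12·13=156, M2→Upton 7·17=119, M3→Upton 10·22=220, M4→Upton 8·16=128, M5→Upton 2·8=16, M6→Upton 3·7=21. Service 660; fixed 71; total 731.
{Pell}: M1→Pell 3·13=39, M2→Pell 4·17=68, M3→Pell 4·22=88, M4→Pell 14·16=224, M5→Pell 11·8=88, M6→Pell 5·7=35. Service 542; fixed 244; total 786.
{Pell, Upton, Joliet}: service 360 + fixed 553 = 913
(All 7 nonempty subsets were checked; Pell and Upton is lowest.)

Open Pell and Upton; minimum total cost 675.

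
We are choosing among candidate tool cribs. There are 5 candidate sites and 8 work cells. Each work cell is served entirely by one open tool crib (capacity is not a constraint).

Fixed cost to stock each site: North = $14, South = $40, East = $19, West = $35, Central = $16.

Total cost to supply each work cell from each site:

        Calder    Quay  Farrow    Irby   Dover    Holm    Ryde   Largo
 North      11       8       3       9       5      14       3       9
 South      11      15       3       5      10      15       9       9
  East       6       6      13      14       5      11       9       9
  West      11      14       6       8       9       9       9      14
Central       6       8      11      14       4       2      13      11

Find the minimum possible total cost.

Minimum total cost: 74

For any fixed open set, each work cell goes to its cheapest open site; total = fixed + service.
{North, Central}: Calder→Central 6, Quay→North 8, Farrow→North 3, Irby→North 9, Dover→Central 4, Holm→Central 2, Ryde→North 3, Largo→North 9. Service 44; fixed 30; total 74.
{North}: service 62 + fixed 14 = 76
{North, East}: service 52 + fixed 33 = 85
{North, South, East, West, Central}: service 38 + fixed 124 = 162
No other subset beats 74.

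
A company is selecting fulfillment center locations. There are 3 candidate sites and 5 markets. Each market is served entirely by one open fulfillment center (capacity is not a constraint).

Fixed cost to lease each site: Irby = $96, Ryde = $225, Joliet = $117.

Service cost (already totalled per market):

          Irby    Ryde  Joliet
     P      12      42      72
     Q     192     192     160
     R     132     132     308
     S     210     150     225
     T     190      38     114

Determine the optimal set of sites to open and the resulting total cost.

For any fixed open set, each market goes to its cheapest open site; total = fixed + service.
{Ryde}: P→Ryde 42, Q→Ryde 192, R→Ryde 132, S→Ryde 150, T→Ryde 38. Service 554; fixed 225; total 779.
{Irby}: P→Irby 12, Q→Irby 192, R→Irby 132, S→Irby 210, T→Irby 190. Service 736; fixed 96; total 832.
{Irby, Joliet}: service 628 + fixed 213 = 841
{Irby, Ryde, Joliet}: P→Irby 12, Q→Joliet 160, R→Irby 132, S→Ryde 150, T→Ryde 38. Service 492; fixed 438; total 930.
(All 7 nonempty subsets were checked; Ryde only is lowest.)

Open Ryde only; minimum total cost 779.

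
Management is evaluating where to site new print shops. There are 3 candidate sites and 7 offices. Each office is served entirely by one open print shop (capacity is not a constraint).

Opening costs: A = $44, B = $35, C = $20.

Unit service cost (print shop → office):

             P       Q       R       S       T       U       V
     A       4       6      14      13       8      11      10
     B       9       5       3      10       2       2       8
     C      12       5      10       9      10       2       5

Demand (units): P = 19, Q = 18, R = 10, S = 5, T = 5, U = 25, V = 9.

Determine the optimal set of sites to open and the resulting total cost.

Open A, B and C; minimum total cost 445.

For any fixed open set, each office goes to its cheapest open site; total = fixed + service.
{A, B, C}: P→A 4·19=76, Q→B 5·18=90, R→B 3·10=30, S→C 9·5=45, T→B 2·5=10, U→B 2·25=50, V→C 5·9=45. Service 346; fixed 99; total 445.
{A, B}: service 378 + fixed 79 = 457
{B, C}: P→B 9·19=171, Q→B 5·18=90, R→B 3·10=30, S→C 9·5=45, T→B 2·5=10, U→B 2·25=50, V→C 5·9=45. Service 441; fixed 55; total 496.
{C}: P→C 12·19=228, Q→C 5·18=90, R→C 10·10=100, S→C 9·5=45, T→C 10·5=50, U→C 2·25=50, V→C 5·9=45. Service 608; fixed 20; total 628.
No other subset beats 445.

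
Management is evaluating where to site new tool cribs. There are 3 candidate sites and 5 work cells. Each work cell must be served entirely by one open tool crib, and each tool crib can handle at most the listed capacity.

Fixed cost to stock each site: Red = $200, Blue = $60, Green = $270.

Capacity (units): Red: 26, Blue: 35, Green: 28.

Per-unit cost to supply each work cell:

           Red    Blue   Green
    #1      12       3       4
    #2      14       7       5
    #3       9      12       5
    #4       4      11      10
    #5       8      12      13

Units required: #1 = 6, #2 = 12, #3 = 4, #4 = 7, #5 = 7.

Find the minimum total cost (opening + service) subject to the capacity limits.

Open {Red, Blue}: #1→Blue 3·6=18, #2→Blue 7·12=84, #3→Red 9·4=36, #4→Red 4·7=28, #5→Red 8·7=56.
Loads: Red carries 18/26, Blue carries 18/35. Service 222; fixed 260; total 482.
Next best feasible plan costs 494.

Minimum total cost: 482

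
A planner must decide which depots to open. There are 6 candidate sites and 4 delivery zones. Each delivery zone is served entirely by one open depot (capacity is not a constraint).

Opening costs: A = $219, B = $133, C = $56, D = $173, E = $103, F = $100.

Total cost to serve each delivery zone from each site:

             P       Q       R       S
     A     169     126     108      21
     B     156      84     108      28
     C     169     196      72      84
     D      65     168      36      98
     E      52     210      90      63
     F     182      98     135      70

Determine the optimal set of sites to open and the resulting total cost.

For any fixed open set, each delivery zone goes to its cheapest open site; total = fixed + service.
{B, E}: P→E 52, Q→B 84, R→E 90, S→B 28. Service 254; fixed 236; total 490.
{E, F}: P→E 52, Q→F 98, R→E 90, S→E 63. Service 303; fixed 203; total 506.
{B}: P→B 156, Q→B 84, R→B 108, S→B 28. Service 376; fixed 133; total 509.
{A, B, C, D, E, F}: service 193 + fixed 784 = 977
No other subset beats 490.

Open B and E; minimum total cost 490.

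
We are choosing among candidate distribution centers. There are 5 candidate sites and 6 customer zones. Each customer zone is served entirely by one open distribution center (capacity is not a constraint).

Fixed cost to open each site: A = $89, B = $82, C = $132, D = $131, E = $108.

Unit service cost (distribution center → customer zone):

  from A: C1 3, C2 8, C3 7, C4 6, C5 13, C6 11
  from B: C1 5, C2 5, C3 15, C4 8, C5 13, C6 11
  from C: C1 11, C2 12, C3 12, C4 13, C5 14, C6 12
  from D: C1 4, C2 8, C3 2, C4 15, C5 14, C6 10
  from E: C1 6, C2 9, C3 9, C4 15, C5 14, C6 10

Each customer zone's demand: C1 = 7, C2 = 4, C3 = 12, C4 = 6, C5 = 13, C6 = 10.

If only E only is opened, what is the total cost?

Each customer zone is assigned to its cheapest site among the open ones.
{E}: C1→E 6·7=42, C2→E 9·4=36, C3→E 9·12=108, C4→E 15·6=90, C5→E 14·13=182, C6→E 10·10=100. Service 558; fixed 108; total 666.

Total cost: 666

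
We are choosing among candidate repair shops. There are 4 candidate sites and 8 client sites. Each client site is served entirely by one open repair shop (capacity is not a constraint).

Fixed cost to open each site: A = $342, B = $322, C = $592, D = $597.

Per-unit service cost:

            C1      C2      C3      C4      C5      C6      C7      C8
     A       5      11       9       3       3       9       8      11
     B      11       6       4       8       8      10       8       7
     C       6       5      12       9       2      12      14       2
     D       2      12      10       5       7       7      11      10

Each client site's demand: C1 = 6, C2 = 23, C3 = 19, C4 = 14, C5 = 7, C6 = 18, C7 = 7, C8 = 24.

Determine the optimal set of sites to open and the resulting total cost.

Open B only; minimum total cost 1174.

For any fixed open set, each client site goes to its cheapest open site; total = fixed + service.
{B}: C1→B 11·6=66, C2→B 6·23=138, C3→B 4·19=76, C4→B 8·14=112, C5→B 8·7=56, C6→B 10·18=180, C7→B 8·7=56, C8→B 7·24=168. Service 852; fixed 322; total 1174.
{A}: C1→A 5·6=30, C2→A 11·23=253, C3→A 9·19=171, C4→A 3·14=42, C5→A 3·7=21, C6→A 9·18=162, C7→A 8·7=56, C8→A 11·24=264. Service 999; fixed 342; total 1341.
{A, B}: service 693 + fixed 664 = 1357
{A, B, C, D}: C1→D 2·6=12, C2→C 5·23=115, C3→B 4·19=76, C4→A 3·14=42, C5→C 2·7=14, C6→D 7·18=126, C7→A 8·7=56, C8→C 2·24=48. Service 489; fixed 1853; total 2342.
(All 15 nonempty subsets were checked; B only is lowest.)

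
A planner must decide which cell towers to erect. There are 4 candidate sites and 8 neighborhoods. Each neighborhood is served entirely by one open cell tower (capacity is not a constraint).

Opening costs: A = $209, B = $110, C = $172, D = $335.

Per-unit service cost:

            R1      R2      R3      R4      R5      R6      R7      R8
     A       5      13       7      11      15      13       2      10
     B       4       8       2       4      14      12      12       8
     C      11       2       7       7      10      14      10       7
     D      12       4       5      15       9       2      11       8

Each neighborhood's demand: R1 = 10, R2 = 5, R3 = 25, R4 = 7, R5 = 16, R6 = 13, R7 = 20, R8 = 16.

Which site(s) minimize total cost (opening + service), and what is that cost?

For any fixed open set, each neighborhood goes to its cheapest open site; total = fixed + service.
{B}: R1→B 4·10=40, R2→B 8·5=40, R3→B 2·25=50, R4→B 4·7=28, R5→B 14·16=224, R6→B 12·13=156, R7→B 12·20=240, R8→B 8·16=128. Service 906; fixed 110; total 1016.
{A, B}: service 706 + fixed 319 = 1025
{B, C}: R1→B 4·10=40, R2→C 2·5=10, R3→B 2·25=50, R4→B 4·7=28, R5→C 10·16=160, R6→B 12·13=156, R7→C 10·20=200, R8→C 7·16=112. Service 756; fixed 282; total 1038.
{A, B, C, D}: service 450 + fixed 826 = 1276
No other subset beats 1016.

Open B only; minimum total cost 1016.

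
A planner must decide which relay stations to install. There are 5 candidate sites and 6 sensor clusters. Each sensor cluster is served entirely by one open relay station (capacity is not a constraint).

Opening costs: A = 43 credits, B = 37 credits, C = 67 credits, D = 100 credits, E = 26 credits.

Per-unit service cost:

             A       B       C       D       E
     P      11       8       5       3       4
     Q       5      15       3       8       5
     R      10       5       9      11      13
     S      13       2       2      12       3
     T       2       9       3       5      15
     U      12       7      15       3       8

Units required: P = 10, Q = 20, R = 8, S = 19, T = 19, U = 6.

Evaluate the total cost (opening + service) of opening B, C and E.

Each sensor cluster is assigned to its cheapest site among the open ones.
{B, C, E}: P→E 4·10=40, Q→C 3·20=60, R→B 5·8=40, S→B 2·19=38, T→C 3·19=57, U→B 7·6=42. Service 277; fixed 130; total 407.

Total cost: 407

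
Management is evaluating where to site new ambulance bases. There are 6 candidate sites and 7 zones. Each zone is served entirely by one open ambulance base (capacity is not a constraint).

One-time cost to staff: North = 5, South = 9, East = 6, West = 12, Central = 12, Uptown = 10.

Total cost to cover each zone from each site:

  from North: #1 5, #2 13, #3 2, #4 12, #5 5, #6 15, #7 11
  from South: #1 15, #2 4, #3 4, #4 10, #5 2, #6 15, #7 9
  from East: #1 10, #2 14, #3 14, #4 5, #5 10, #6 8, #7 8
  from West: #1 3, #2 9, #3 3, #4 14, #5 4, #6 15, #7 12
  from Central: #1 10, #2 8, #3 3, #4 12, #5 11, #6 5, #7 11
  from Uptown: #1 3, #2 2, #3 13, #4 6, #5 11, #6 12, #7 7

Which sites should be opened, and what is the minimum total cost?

For any fixed open set, each zone goes to its cheapest open site; total = fixed + service.
{North, Uptown}: #1→Uptown 3, #2→Uptown 2, #3→North 2, #4→Uptown 6, #5→North 5, #6→Uptown 12, #7→Uptown 7. Service 37; fixed 15; total 52.
{North, East, Uptown}: service 32 + fixed 21 = 53
{North, South, East}: service 34 + fixed 20 = 54
{North, South, East, West, Central, Uptown}: service 26 + fixed 54 = 80
No other subset beats 52.

Open North and Uptown; minimum total cost 52.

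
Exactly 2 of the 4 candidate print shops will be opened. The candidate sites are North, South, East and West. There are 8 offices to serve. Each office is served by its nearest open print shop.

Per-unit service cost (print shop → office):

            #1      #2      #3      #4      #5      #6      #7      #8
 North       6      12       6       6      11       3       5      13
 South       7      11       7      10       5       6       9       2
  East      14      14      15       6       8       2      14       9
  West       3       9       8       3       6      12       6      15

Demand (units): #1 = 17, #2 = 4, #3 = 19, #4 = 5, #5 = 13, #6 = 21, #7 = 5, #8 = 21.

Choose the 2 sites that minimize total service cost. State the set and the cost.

Choose North and South; total service cost 485.

With exactly 2 open, each office uses its cheapest among the chosen.
{North, South}: #1→North 6·17=102, #2→South 11·4=44, #3→North 6·19=114, #4→North 6·5=30, #5→South 5·13=65, #6→North 3·21=63, #7→North 5·5=25, #8→South 2·21=42. Service cost 485.
{South, West}: service cost 498
{South, East}: service cost 520
Among all 6 size-2 choices, {North, South} is lowest.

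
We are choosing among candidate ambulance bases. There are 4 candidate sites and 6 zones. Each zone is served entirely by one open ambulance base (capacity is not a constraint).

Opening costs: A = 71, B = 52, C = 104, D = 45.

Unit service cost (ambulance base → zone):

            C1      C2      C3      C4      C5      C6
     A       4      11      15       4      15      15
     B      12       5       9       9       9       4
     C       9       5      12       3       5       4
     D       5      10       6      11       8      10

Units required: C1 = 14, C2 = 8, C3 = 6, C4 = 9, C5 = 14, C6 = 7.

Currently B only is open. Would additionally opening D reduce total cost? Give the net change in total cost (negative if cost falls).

Yes — net change −85 (cost falls by 85).

Current service cost with {B}: 497.
Adding D: each zone re-picks its cheapest; new service cost 367, saving 130.
Extra fixed cost: 45. Net change = 45 − 130 = -85.
(Totals: 549 → 464.)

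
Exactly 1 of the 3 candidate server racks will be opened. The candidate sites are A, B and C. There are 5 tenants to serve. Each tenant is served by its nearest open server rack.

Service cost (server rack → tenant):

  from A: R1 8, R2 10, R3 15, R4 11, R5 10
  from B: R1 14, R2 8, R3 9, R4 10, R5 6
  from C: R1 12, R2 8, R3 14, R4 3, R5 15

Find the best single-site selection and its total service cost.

Choose B only; total service cost 47.

With exactly 1 open, each tenant uses its cheapest among the chosen.
{B}: R1→B 14, R2→B 8, R3→B 9, R4→B 10, R5→B 6. Service cost 47.
{C}: service cost 52
{A}: service cost 54
Among all 3 size-1 choices, {B} is lowest.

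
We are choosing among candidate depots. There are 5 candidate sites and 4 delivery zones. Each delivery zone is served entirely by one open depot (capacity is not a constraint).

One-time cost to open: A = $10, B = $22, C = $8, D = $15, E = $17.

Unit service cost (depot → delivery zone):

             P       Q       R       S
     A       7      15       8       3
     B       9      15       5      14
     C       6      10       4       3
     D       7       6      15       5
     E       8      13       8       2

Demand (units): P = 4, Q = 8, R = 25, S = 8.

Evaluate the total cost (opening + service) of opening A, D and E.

Total cost: 334

Each delivery zone is assigned to its cheapest site among the open ones.
{A, D, E}: P→A 7·4=28, Q→D 6·8=48, R→A 8·25=200, S→E 2·8=16. Service 292; fixed 42; total 334.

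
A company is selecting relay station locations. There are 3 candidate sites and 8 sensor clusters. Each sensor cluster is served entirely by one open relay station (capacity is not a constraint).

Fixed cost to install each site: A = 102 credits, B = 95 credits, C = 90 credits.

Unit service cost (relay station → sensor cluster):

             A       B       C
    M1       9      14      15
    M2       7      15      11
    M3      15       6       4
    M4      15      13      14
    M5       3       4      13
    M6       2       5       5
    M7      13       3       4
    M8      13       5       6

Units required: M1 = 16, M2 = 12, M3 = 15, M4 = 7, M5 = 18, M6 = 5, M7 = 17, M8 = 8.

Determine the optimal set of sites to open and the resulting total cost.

For any fixed open set, each sensor cluster goes to its cheapest open site; total = fixed + service.
{A, C}: M1→A 9·16=144, M2→A 7·12=84, M3→C 4·15=60, M4→C 14·7=98, M5→A 3·18=54, M6→A 2·5=10, M7→C 4·17=68, M8→C 6·8=48. Service 566; fixed 192; total 758.
{A, B}: service 564 + fixed 197 = 761
{A, B, C}: service 534 + fixed 287 = 821
{C}: M1→C 15·16=240, M2→C 11·12=132, M3→C 4·15=60, M4→C 14·7=98, M5→C 13·18=234, M6→C 5·5=25, M7→C 4·17=68, M8→C 6·8=48. Service 905; fixed 90; total 995.
No other subset beats 758.

Open A and C; minimum total cost 758.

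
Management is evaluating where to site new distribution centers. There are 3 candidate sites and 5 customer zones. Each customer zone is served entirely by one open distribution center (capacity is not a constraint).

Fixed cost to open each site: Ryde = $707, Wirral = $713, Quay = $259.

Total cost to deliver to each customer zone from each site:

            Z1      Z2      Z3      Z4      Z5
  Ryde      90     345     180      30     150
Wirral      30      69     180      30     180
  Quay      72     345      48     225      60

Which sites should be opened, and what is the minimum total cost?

For any fixed open set, each customer zone goes to its cheapest open site; total = fixed + service.
{Quay}: Z1→Quay 72, Z2→Quay 345, Z3→Quay 48, Z4→Quay 225, Z5→Quay 60. Service 750; fixed 259; total 1009.
{Wirral}: Z1→Wirral 30, Z2→Wirral 69, Z3→Wirral 180, Z4→Wirral 30, Z5→Wirral 180. Service 489; fixed 713; total 1202.
{Wirral, Quay}: service 237 + fixed 972 = 1209
{Ryde, Wirral, Quay}: Z1→Wirral 30, Z2→Wirral 69, Z3→Quay 48, Z4→Ryde 30, Z5→Quay 60. Service 237; fixed 1679; total 1916.
(All 7 nonempty subsets were checked; Quay only is lowest.)

Open Quay only; minimum total cost 1009.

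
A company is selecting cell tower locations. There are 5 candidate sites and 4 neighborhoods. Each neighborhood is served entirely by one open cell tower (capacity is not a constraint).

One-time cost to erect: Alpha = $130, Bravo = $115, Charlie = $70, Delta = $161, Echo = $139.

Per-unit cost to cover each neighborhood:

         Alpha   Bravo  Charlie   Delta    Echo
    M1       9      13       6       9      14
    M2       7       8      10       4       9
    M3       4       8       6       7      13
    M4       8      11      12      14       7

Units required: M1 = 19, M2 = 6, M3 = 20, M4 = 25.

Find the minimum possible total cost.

Minimum total cost: 623

For any fixed open set, each neighborhood goes to its cheapest open site; total = fixed + service.
{Alpha}: M1→Alpha 9·19=171, M2→Alpha 7·6=42, M3→Alpha 4·20=80, M4→Alpha 8·25=200. Service 493; fixed 130; total 623.
{Alpha, Charlie}: M1→Charlie 6·19=114, M2→Alpha 7·6=42, M3→Alpha 4·20=80, M4→Alpha 8·25=200. Service 436; fixed 200; total 636.
{Charlie}: service 594 + fixed 70 = 664
{Alpha, Bravo, Charlie, Delta, Echo}: M1→Charlie 6·19=114, M2→Delta 4·6=24, M3→Alpha 4·20=80, M4→Echo 7·25=175. Service 393; fixed 615; total 1008.
No other subset beats 623.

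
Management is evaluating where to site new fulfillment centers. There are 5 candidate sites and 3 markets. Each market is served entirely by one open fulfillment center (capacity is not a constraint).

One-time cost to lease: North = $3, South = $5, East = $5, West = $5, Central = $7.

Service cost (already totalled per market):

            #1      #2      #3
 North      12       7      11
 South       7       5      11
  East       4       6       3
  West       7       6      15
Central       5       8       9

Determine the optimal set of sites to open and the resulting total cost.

Open East only; minimum total cost 18.

For any fixed open set, each market goes to its cheapest open site; total = fixed + service.
{East}: #1→East 4, #2→East 6, #3→East 3. Service 13; fixed 5; total 18.
{North, East}: service 13 + fixed 8 = 21
{South, East}: service 12 + fixed 10 = 22
{North, South, East, West, Central}: #1→East 4, #2→South 5, #3→East 3. Service 12; fixed 25; total 37.
No other subset beats 18.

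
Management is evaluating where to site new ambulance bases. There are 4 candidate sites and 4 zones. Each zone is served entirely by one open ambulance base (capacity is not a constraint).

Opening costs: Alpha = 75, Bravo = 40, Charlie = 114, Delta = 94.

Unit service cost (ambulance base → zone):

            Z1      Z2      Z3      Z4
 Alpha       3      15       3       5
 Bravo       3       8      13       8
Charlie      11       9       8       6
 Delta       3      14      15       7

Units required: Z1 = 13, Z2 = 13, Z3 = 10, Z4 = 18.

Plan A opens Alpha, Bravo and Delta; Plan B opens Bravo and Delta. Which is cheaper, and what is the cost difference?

Plan A is cheaper by 61.

Plan A: {Alpha, Bravo, Delta}: Z1→Alpha 3·13=39, Z2→Bravo 8·13=104, Z3→Alpha 3·10=30, Z4→Alpha 5·18=90. Service 263; fixed 209; total 472.
Plan B: {Bravo, Delta}: Z1→Bravo 3·13=39, Z2→Bravo 8·13=104, Z3→Bravo 13·10=130, Z4→Delta 7·18=126. Service 399; fixed 134; total 533.
Difference: |472 − 533| = 61.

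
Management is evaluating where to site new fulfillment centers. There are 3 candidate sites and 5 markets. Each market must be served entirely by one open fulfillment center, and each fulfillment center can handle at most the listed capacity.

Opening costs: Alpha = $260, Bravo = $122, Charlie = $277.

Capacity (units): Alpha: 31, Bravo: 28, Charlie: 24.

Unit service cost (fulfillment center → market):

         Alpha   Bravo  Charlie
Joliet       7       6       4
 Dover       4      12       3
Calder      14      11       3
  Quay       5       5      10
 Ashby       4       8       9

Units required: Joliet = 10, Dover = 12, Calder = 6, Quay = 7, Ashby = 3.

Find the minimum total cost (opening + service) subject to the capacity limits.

Minimum total cost: 572

Open {Bravo, Charlie}: Joliet→Bravo 6·10=60, Dover→Charlie 3·12=36, Calder→Charlie 3·6=18, Quay→Bravo 5·7=35, Ashby→Bravo 8·3=24.
Loads: Bravo carries 20/28, Charlie carries 18/24. Service 173; fixed 399; total 572.
Next best feasible plan costs 575.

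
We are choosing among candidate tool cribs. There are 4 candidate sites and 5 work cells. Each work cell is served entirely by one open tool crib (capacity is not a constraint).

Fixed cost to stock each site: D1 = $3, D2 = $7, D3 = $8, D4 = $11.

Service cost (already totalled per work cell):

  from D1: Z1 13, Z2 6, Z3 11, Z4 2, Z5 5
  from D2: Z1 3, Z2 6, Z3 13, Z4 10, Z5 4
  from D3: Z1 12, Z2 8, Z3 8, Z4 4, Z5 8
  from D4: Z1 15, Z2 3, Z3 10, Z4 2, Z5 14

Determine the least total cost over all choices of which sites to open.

For any fixed open set, each work cell goes to its cheapest open site; total = fixed + service.
{D1, D2}: Z1→D2 3, Z2→D1 6, Z3→D1 11, Z4→D1 2, Z5→D2 4. Service 26; fixed 10; total 36.
{D1}: Z1→D1 13, Z2→D1 6, Z3→D1 11, Z4→D1 2, Z5→D1 5. Service 37; fixed 3; total 40.
{D2, D3}: Z1→D2 3, Z2→D2 6, Z3→D3 8, Z4→D3 4, Z5→D2 4. Service 25; fixed 15; total 40.
{D1, D2, D3, D4}: service 20 + fixed 29 = 49
No other subset beats 36.

Minimum total cost: 36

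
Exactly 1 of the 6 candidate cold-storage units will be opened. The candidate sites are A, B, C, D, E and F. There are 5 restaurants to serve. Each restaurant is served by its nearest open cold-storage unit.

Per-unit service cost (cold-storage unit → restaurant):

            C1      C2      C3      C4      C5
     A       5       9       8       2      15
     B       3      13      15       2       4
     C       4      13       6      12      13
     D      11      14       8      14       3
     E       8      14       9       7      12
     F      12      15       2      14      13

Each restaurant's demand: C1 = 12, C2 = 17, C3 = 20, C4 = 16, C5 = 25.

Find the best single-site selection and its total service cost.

With exactly 1 open, each restaurant uses its cheapest among the chosen.
{B}: C1→B 3·12=36, C2→B 13·17=221, C3→B 15·20=300, C4→B 2·16=32, C5→B 4·25=100. Service cost 689.
{A}: service cost 780
{D}: service cost 829
Among all 6 size-1 choices, {B} is lowest.

Choose B only; total service cost 689.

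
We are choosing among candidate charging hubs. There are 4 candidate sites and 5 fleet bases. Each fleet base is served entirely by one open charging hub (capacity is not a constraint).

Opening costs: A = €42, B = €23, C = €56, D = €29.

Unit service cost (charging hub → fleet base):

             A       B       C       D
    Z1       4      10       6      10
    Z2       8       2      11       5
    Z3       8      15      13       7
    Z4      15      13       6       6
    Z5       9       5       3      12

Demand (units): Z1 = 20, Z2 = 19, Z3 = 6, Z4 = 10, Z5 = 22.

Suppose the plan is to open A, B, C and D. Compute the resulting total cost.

Each fleet base is assigned to its cheapest site among the open ones.
{A, B, C, D}: Z1→A 4·20=80, Z2→B 2·19=38, Z3→D 7·6=42, Z4→C 6·10=60, Z5→C 3·22=66. Service 286; fixed 150; total 436.

Total cost: 436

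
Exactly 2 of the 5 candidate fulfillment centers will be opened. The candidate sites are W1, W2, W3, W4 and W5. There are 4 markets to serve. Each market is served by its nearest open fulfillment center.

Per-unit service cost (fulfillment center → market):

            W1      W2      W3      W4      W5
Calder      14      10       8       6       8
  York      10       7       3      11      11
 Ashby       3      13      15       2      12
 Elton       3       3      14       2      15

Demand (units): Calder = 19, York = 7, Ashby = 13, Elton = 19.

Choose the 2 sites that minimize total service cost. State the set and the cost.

With exactly 2 open, each market uses its cheapest among the chosen.
{W3, W4}: Calder→W4 6·19=114, York→W3 3·7=21, Ashby→W4 2·13=26, Elton→W4 2·19=38. Service cost 199.
{W2, W4}: service cost 227
{W1, W4}: service cost 248
Among all 10 size-2 choices, {W3, W4} is lowest.

Choose W3 and W4; total service cost 199.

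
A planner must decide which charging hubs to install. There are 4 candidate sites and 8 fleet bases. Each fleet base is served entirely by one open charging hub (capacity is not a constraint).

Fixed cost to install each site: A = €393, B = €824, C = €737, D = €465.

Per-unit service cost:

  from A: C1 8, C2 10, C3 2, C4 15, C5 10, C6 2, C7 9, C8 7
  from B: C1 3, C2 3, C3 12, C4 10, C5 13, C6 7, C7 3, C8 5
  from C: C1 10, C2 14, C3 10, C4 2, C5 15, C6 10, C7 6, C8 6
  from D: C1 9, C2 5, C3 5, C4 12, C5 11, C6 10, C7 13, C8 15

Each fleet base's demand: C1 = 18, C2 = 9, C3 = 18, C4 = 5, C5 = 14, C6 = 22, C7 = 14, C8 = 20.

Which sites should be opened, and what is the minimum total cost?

For any fixed open set, each fleet base goes to its cheapest open site; total = fixed + service.
{A}: C1→A 8·18=144, C2→A 10·9=90, C3→A 2·18=36, C4→A 15·5=75, C5→A 10·14=140, C6→A 2·22=44, C7→A 9·14=126, C8→A 7·20=140. Service 795; fixed 393; total 1188.
{A, D}: C1→A 8·18=144, C2→D 5·9=45, C3→A 2·18=36, C4→D 12·5=60, C5→A 10·14=140, C6→A 2·22=44, C7→A 9·14=126, C8→A 7·20=140. Service 735; fixed 858; total 1593.
{B}: C1→B 3·18=54, C2→B 3·9=27, C3→B 12·18=216, C4→B 10·5=50, C5→B 13·14=182, C6→B 7·22=154, C7→B 3·14=42, C8→B 5·20=100. Service 825; fixed 824; total 1649.
{A, B, C, D}: C1→B 3·18=54, C2→B 3·9=27, C3→A 2·18=36, C4→C 2·5=10, C5→A 10·14=140, C6→A 2·22=44, C7→B 3·14=42, C8→B 5·20=100. Service 453; fixed 2419; total 2872.
(All 15 nonempty subsets were checked; A only is lowest.)

Open A only; minimum total cost 1188.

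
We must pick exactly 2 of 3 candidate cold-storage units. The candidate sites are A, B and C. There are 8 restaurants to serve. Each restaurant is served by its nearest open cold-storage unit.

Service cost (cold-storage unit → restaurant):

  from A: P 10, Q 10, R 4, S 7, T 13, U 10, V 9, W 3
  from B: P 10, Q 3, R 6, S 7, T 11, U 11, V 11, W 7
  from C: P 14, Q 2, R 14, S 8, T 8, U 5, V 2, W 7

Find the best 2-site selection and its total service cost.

With exactly 2 open, each restaurant uses its cheapest among the chosen.
{A, C}: P→A 10, Q→C 2, R→A 4, S→A 7, T→C 8, U→C 5, V→C 2, W→A 3. Service cost 41.
{B, C}: service cost 47
{A, B}: service cost 57
Among all 3 size-2 choices, {A, C} is lowest.

Choose A and C; total service cost 41.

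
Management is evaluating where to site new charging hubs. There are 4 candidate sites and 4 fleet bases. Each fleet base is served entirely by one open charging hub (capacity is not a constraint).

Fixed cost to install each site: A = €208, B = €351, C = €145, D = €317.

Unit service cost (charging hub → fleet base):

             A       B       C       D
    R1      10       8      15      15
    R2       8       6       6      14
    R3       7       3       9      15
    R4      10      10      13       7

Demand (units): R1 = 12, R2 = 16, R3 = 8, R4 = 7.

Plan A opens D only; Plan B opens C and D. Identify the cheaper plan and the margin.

Plan B is cheaper by 31.

Plan A: {D}: R1→D 15·12=180, R2→D 14·16=224, R3→D 15·8=120, R4→D 7·7=49. Service 573; fixed 317; total 890.
Plan B: {C, D}: R1→C 15·12=180, R2→C 6·16=96, R3→C 9·8=72, R4→D 7·7=49. Service 397; fixed 462; total 859.
Difference: |890 − 859| = 31.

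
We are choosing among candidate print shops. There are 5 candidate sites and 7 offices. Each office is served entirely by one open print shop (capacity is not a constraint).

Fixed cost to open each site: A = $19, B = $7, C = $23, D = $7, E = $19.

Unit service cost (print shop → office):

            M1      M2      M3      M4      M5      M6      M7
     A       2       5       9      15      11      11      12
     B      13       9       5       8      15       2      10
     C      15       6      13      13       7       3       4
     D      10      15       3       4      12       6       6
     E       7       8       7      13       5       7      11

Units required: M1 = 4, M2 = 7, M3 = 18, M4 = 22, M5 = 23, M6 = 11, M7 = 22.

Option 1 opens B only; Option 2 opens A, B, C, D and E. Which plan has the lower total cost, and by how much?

Option 2 is cheaper by 490.

Option 1: {B}: M1→B 13·4=52, M2→B 9·7=63, M3→B 5·18=90, M4→B 8·22=176, M5→B 15·23=345, M6→B 2·11=22, M7→B 10·22=220. Service 968; fixed 7; total 975.
Option 2: {A, B, C, D, E}: M1→A 2·4=8, M2→A 5·7=35, M3→D 3·18=54, M4→D 4·22=88, M5→E 5·23=115, M6→B 2·11=22, M7→C 4·22=88. Service 410; fixed 75; total 485.
Difference: |975 − 485| = 490.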